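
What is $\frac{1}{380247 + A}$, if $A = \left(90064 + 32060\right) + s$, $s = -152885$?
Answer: $\frac{1}{349486} \approx 2.8613 \cdot 10^{-6}$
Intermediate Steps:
$A = -30761$ ($A = \left(90064 + 32060\right) - 152885 = 122124 - 152885 = -30761$)
$\frac{1}{380247 + A} = \frac{1}{380247 - 30761} = \frac{1}{349486}$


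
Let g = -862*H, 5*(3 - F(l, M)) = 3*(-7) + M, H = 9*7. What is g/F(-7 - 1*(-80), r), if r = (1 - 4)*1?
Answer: -90510/13 ≈ -6962.3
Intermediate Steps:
H = 63
r = -3 (r = -3*1 = -3)
F(l, M) = 36/5 - M/5 (F(l, M) = 3 - (3*(-7) + M)/5 = 3 - (-21 + M)/5 = 3 + (21/5 - M/5) = 36/5 - M/5)
g = -54306 (g = -862*63 = -54306)
g/F(-7 - 1*(-80), r) = -54306/(36/5 - ⅕*(-3)) = -54306/(36/5 + ⅗) = -54306/39/5 = -54306*5/39 = -90510/13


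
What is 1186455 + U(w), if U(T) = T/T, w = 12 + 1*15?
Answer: 1186456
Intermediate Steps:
w = 27 (w = 12 + 15 = 27)
U(T) = 1
1186455 + U(w) = 1186455 + 1 = 1186456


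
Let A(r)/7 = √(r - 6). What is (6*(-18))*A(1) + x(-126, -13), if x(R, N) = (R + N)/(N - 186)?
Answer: 139/199 - 756*I*√5 ≈ 0.69849 - 1690.5*I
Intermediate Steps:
x(R, N) = (N + R)/(-186 + N)
A(r) = 7*√(-6 + r) (A(r) = 7*√(r - 6) = 7*√(-6 + r))
(6*(-18))*A(1) + x(-126, -13) = (6*(-18))*(7*√(-6 + 1)) + (-13 - 126)/(-186 - 13) = -756*√(-5) - 139/(-199) = -756*I*√5 - 1/199*(-139) = -756*I*√5 + 139/199 = 139/199 - 756*I*√5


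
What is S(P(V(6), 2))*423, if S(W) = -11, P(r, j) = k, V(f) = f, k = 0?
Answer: -4653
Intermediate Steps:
P(r, j) = 0
S(P(V(6), 2))*423 = -11*423 = -4653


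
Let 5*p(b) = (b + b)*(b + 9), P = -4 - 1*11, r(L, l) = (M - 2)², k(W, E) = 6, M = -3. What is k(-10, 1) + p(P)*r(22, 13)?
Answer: 906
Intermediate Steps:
r(L, l) = 25 (r(L, l) = (-3 - 2)² = (-5)² = 25)
P = -15 (P = -4 - 11 = -15)
p(b) = 2*b*(9 + b)/5 (p(b) = ((b + b)*(b + 9))/5 = ((2*b)*(9 + b))/5 = (2*b*(9 + b))/5 = 2*b*(9 + b)/5)
k(-10, 1) + p(P)*r(22, 13) = 6 + ((⅖)*(-15)*(9 - 15))*25 = 6 + ((⅖)*(-15)*(-6))*25 = 6 + 36*25 = 6 + 900 = 906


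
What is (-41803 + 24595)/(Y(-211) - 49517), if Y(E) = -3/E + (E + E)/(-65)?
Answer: 118003860/339518209 ≈ 0.34756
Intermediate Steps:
Y(E) = -3/E - 2*E/65 (Y(E) = -3/E + (2*E)*(-1/65) = -3/E - 2*E/65)
(-41803 + 24595)/(Y(-211) - 49517) = (-41803 + 24595)/((-3/(-211) - 2/65*(-211)) - 49517) = -17208/((-3*(-1/211) + 422/65) - 49517) = -17208/((3/211 + 422/65) - 49517) = -17208/(89237/13715 - 49517) = -17208/(-679036418/13715) = -17208*(-13715/679036418) = 118003860/339518209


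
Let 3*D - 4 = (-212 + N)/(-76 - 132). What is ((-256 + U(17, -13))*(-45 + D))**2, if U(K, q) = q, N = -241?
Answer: 51953173701025/389376 ≈ 1.3343e+8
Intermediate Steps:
D = 1285/624 (D = 4/3 + ((-212 - 241)/(-76 - 132))/3 = 4/3 + (-453/(-208))/3 = 4/3 + (-453*(-1/208))/3 = 4/3 + (1/3)*(453/208) = 4/3 + 151/208 = 1285/624 ≈ 2.0593)
((-256 + U(17, -13))*(-45 + D))**2 = ((-256 - 13)*(-45 + 1285/624))**2 = (-269*(-26795/624))**2 = (7207855/624)**2 = 51953173701025/389376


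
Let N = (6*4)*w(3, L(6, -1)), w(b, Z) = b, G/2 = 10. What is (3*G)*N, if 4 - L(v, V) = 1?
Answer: 4320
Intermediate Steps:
G = 20 (G = 2*10 = 20)
L(v, V) = 3 (L(v, V) = 4 - 1*1 = 4 - 1 = 3)
N = 72 (N = (6*4)*3 = 24*3 = 72)
(3*G)*N = (3*20)*72 = 60*72 = 4320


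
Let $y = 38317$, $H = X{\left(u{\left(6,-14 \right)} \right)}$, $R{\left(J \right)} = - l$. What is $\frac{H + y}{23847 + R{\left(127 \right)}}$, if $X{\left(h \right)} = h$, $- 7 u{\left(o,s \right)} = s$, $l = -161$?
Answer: $\frac{38319}{24008} \approx 1.5961$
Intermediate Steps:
$u{\left(o,s \right)} = - \frac{s}{7}$
$R{\left(J \right)} = 161$ ($R{\left(J \right)} = \left(-1\right) \left(-161\right) = 161$)
$H = 2$ ($H = \left(- \frac{1}{7}\right) \left(-14\right) = 2$)
$\frac{H + y}{23847 + R{\left(127 \right)}} = \frac{2 + 38317}{23847 + 161} = \frac{38319}{24008}$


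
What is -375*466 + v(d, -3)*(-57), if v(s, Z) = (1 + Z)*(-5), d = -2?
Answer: -175320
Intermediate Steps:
v(s, Z) = -5 - 5*Z
-375*466 + v(d, -3)*(-57) = -375*466 + (-5 - 5*(-3))*(-57) = -174750 + (-5 + 15)*(-57) = -174750 + 10*(-57) = -174750 - 570 = -175320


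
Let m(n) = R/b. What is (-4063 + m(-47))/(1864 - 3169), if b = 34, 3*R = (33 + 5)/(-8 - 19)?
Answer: 1118954/359397 ≈ 3.1134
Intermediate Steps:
R = -38/81 (R = ((33 + 5)/(-8 - 19))/3 = (38/(-27))/3 = (38*(-1/27))/3 = (⅓)*(-38/27) = -38/81 ≈ -0.46914)
m(n) = -19/1377 (m(n) = -38/81/34 = -38/81*1/34 = -19/1377)
(-4063 + m(-47))/(1864 - 3169) = (-4063 - 19/1377)/(1864 - 3169) = -5594770/1377/(-1305) = -5594770/1377*(-1/1305) = 1118954/359397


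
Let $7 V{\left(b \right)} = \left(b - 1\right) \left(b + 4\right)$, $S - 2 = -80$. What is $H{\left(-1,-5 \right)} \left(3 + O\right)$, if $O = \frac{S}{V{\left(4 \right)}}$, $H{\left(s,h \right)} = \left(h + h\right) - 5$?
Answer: $\frac{1185}{4} \approx 296.25$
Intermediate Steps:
$S = -78$ ($S = 2 - 80 = -78$)
$V{\left(b \right)} = \frac{\left(-1 + b\right) \left(4 + b\right)}{7}$ ($V{\left(b \right)} = \frac{\left(b - 1\right) \left(b + 4\right)}{7} = \frac{\left(-1 + b\right) \left(4 + b\right)}{7}$)
$H{\left(s,h \right)} = -5 + 2 h$ ($H{\left(s,h \right)} = 2 h - 5 = -5 + 2 h$)
$O = - \frac{91}{4}$ ($O = - \frac{78}{- \frac{4}{7} + \frac{4^{2}}{7} + \frac{3}{7} \cdot 4} = - \frac{78}{- \frac{4}{7} + \frac{1}{7} \cdot 16 + \frac{12}{7}} = - \frac{78}{- \frac{4}{7} + \frac{16}{7} + \frac{12}{7}} = - \frac{78}{\frac{24}{7}} = \left(-78\right) \frac{7}{24} = - \frac{91}{4} \approx -22.75$)
$H{\left(-1,-5 \right)} \left(3 + O\right) = \left(-5 + 2 \left(-5\right)\right) \left(3 - \frac{91}{4}\right) = \left(-5 - 10\right) \left(- \frac{79}{4}\right) = \left(-15\right) \left(- \frac{79}{4}\right) = \frac{1185}{4}$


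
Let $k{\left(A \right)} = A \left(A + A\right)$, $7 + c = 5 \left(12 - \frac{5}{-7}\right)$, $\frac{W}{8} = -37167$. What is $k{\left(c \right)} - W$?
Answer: $\frac{14883096}{49} \approx 3.0374 \cdot 10^{5}$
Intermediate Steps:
$W = -297336$ ($W = 8 \left(-37167\right) = -297336$)
$c = \frac{396}{7}$ ($c = -7 + 5 \left(12 - \frac{5}{-7}\right) = -7 + 5 \left(12 - - \frac{5}{7}\right) = -7 + 5 \left(12 + \frac{5}{7}\right) = -7 + 5 \cdot \frac{89}{7} = -7 + \frac{445}{7} = \frac{396}{7} \approx 56.571$)
$k{\left(A \right)} = 2 A^{2}$ ($k{\left(A \right)} = A 2 A = 2 A^{2}$)
$k{\left(c \right)} - W = 2 \left(\frac{396}{7}\right)^{2} - -297336 = 2 \cdot \frac{156816}{49} + 297336 = \frac{313632}{49} + 297336 = \frac{14883096}{49}$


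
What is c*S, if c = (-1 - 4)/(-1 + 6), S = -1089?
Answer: 1089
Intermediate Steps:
c = -1 (c = -5/5 = -5*⅕ = -1)
c*S = -1*(-1089) = 1089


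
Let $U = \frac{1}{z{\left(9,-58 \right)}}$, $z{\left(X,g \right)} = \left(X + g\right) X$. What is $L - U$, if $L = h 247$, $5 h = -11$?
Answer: $- \frac{1198192}{2205} \approx -543.4$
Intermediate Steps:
$h = - \frac{11}{5}$ ($h = \frac{1}{5} \left(-11\right) = - \frac{11}{5} \approx -2.2$)
$L = - \frac{2717}{5}$ ($L = \left(- \frac{11}{5}\right) 247 = - \frac{2717}{5} \approx -543.4$)
$z{\left(X,g \right)} = X \left(X + g\right)$
$U = - \frac{1}{441}$ ($U = \frac{1}{9 \left(9 - 58\right)} = \frac{1}{9 \left(-49\right)} = \frac{1}{-441} = - \frac{1}{441} \approx -0.0022676$)
$L - U = - \frac{2717}{5} - - \frac{1}{441} = - \frac{2717}{5} + \frac{1}{441} = - \frac{1198192}{2205}$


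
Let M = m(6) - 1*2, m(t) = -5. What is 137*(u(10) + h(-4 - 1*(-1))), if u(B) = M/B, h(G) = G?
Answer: -5069/10 ≈ -506.90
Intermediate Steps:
M = -7 (M = -5 - 1*2 = -5 - 2 = -7)
u(B) = -7/B
137*(u(10) + h(-4 - 1*(-1))) = 137*(-7/10 + (-4 - 1*(-1))) = 137*(-7*⅒ + (-4 + 1)) = 137*(-7/10 - 3) = 137*(-37/10) = -5069/10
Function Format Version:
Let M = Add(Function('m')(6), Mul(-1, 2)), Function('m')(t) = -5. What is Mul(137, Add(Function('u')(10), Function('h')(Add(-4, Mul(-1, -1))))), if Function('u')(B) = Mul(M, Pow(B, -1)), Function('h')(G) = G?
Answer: Rational(-5069, 10) ≈ -506.90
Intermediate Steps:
M = -7 (M = Add(-5, Mul(-1, 2)) = Add(-5, -2) = -7)
Function('u')(B) = Mul(-7, Pow(B, -1))
Mul(137, Add(Function('u')(10), Function('h')(Add(-4, Mul(-1, -1))))) = Mul(137, Add(Mul(-7, Pow(10, -1)), Add(-4, Mul(-1, -1)))) = Mul(137, Add(Mul(-7, Rational(1, 10)), Add(-4, 1))) = Mul(137, Add(Rational(-7, 10), -3)) = Mul(137, Rational(-37, 10)) = Rational(-5069, 10)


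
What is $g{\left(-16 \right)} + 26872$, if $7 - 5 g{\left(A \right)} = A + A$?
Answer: $\frac{134399}{5} \approx 26880.0$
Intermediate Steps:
$g{\left(A \right)} = \frac{7}{5} - \frac{2 A}{5}$ ($g{\left(A \right)} = \frac{7}{5} - \frac{A + A}{5} = \frac{7}{5} - \frac{2 A}{5}$)
$g{\left(-16 \right)} + 26872 = \left(\frac{7}{5} - - \frac{32}{5}\right) + 26872 = \left(\frac{7}{5} + \frac{32}{5}\right) + 26872 = \frac{39}{5} + 26872 = \frac{134399}{5}$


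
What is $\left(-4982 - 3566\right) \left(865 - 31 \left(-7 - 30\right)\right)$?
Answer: $-17198576$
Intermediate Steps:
$\left(-4982 - 3566\right) \left(865 - 31 \left(-7 - 30\right)\right) = - 8548 \left(865 - -1147\right) = - 8548 \left(865 + 1147\right) = \left(-8548\right) 2012 = -17198576$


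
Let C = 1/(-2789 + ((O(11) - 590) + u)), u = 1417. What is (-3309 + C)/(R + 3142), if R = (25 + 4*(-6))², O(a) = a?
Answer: -6455860/6131993 ≈ -1.0528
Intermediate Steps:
R = 1 (R = (25 - 24)² = 1² = 1)
C = -1/1951 (C = 1/(-2789 + ((11 - 590) + 1417)) = 1/(-2789 + (-579 + 1417)) = 1/(-2789 + 838) = 1/(-1951) = -1/1951 ≈ -0.00051256)
(-3309 + C)/(R + 3142) = (-3309 - 1/1951)/(1 + 3142) = -6455860/1951/3143 = -6455860/1951*1/3143 = -6455860/6131993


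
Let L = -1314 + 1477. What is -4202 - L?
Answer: -4365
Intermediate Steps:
L = 163
-4202 - L = -4202 - 1*163 = -4202 - 163 = -4365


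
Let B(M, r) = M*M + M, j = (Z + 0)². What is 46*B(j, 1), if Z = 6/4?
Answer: 2691/8 ≈ 336.38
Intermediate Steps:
Z = 3/2 (Z = 6*(¼) = 3/2 ≈ 1.5000)
j = 9/4 (j = (3/2 + 0)² = (3/2)² = 9/4 ≈ 2.2500)
B(M, r) = M + M² (B(M, r) = M² + M = M + M²)
46*B(j, 1) = 46*(9*(1 + 9/4)/4) = 46*((9/4)*(13/4)) = 46*(117/16) = 2691/8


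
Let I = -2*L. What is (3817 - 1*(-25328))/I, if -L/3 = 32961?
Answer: 9715/65922 ≈ 0.14737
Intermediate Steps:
L = -98883 (L = -3*32961 = -98883)
I = 197766 (I = -2*(-98883) = 197766)
(3817 - 1*(-25328))/I = (3817 - 1*(-25328))/197766 = (3817 + 25328)*(1/197766) = 29145*(1/197766) = 9715/65922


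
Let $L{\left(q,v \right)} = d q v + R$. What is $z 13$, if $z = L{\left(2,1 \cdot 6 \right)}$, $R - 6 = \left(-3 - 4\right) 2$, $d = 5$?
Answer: $676$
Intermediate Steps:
$R = -8$ ($R = 6 + \left(-3 - 4\right) 2 = 6 - 14 = -8$)
$L{\left(q,v \right)} = -8 + 5 q v$ ($L{\left(q,v \right)} = 5 q v - 8 = -8 + 5 q v$)
$z = 52$ ($z = -8 + 5 \cdot 2 \cdot 1 \cdot 6 = -8 + 5 \cdot 2 \cdot 6 = -8 + 60 = 52$)
$z 13 = 52 \cdot 13 = 676$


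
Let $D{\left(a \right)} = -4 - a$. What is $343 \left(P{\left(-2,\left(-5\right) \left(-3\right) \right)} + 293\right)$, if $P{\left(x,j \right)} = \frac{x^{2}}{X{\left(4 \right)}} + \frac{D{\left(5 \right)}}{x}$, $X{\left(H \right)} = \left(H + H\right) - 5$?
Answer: $\frac{614999}{6} \approx 1.025 \cdot 10^{5}$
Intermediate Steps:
$X{\left(H \right)} = -5 + 2 H$ ($X{\left(H \right)} = 2 H - 5 = -5 + 2 H$)
$P{\left(x,j \right)} = - \frac{9}{x} + \frac{x^{2}}{3}$ ($P{\left(x,j \right)} = \frac{x^{2}}{-5 + 2 \cdot 4} + \frac{-4 - 5}{x} = \frac{x^{2}}{-5 + 8} + \frac{-4 - 5}{x} = \frac{x^{2}}{3} - \frac{9}{x} = - \frac{9}{x} + \frac{x^{2}}{3}$)
$343 \left(P{\left(-2,\left(-5\right) \left(-3\right) \right)} + 293\right) = 343 \left(\frac{-27 + \left(-2\right)^{3}}{3 \left(-2\right)} + 293\right) = 343 \left(\frac{1}{3} \left(- \frac{1}{2}\right) \left(-27 - 8\right) + 293\right) = 343 \left(\frac{1}{3} \left(- \frac{1}{2}\right) \left(-35\right) + 293\right) = 343 \left(\frac{35}{6} + 293\right) = 343 \cdot \frac{1793}{6} = \frac{614999}{6}$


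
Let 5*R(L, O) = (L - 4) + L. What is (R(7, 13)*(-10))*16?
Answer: -320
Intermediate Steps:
R(L, O) = -⅘ + 2*L/5 (R(L, O) = ((L - 4) + L)/5 = ((-4 + L) + L)/5 = (-4 + 2*L)/5 = -⅘ + 2*L/5)
(R(7, 13)*(-10))*16 = ((-⅘ + (⅖)*7)*(-10))*16 = ((-⅘ + 14/5)*(-10))*16 = (2*(-10))*16 = -20*16 = -320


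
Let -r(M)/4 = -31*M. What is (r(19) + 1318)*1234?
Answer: 4533716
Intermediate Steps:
r(M) = 124*M (r(M) = -(-124)*M = 124*M)
(r(19) + 1318)*1234 = (124*19 + 1318)*1234 = (2356 + 1318)*1234 = 3674*1234 = 4533716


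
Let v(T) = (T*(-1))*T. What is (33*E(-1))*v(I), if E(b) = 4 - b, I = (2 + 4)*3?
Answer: -53460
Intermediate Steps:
I = 18 (I = 6*3 = 18)
v(T) = -T² (v(T) = (-T)*T = -T²)
(33*E(-1))*v(I) = (33*(4 - 1*(-1)))*(-1*18²) = (33*(4 + 1))*(-1*324) = (33*5)*(-324) = 165*(-324) = -53460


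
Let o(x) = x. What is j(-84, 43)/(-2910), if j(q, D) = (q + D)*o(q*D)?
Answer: -24682/485 ≈ -50.891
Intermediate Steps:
j(q, D) = D*q*(D + q) (j(q, D) = (q + D)*(q*D) = (D + q)*(D*q) = D*q*(D + q))
j(-84, 43)/(-2910) = (43*(-84)*(43 - 84))/(-2910) = (43*(-84)*(-41))*(-1/2910) = 148092*(-1/2910) = -24682/485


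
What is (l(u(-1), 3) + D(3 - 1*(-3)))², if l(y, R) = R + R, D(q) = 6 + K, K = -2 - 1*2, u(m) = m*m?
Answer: 64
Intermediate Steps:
u(m) = m²
K = -4 (K = -2 - 2 = -4)
D(q) = 2 (D(q) = 6 - 4 = 2)
l(y, R) = 2*R
(l(u(-1), 3) + D(3 - 1*(-3)))² = (2*3 + 2)² = (6 + 2)² = 8² = 64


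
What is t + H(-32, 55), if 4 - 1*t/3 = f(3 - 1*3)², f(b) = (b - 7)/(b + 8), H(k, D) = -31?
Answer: -1363/64 ≈ -21.297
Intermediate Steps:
f(b) = (-7 + b)/(8 + b)
t = 621/64 (t = 12 - 3*(-7 + (3 - 1*3))²/(8 + (3 - 1*3))² = 12 - 3*(-7 + (3 - 3))²/(8 + (3 - 3))² = 12 - 3*(-7 + 0)²/(8 + 0)² = 12 - 3*(-7/8)² = 12 - 3*49/64 = 12 - 147/64 = 621/64 ≈ 9.7031)
t + H(-32, 55) = 621/64 - 31 = -1363/64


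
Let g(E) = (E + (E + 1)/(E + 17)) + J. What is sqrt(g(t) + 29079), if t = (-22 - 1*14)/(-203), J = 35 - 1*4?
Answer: sqrt(14586189258293499)/707861 ≈ 170.62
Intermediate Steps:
J = 31 (J = 35 - 4 = 31)
t = 36/203 (t = (-22 - 14)*(-1/203) = -36*(-1/203) = 36/203 ≈ 0.17734)
g(E) = 31 + E + (1 + E)/(17 + E) (g(E) = (E + (E + 1)/(E + 17)) + 31 = (E + (1 + E)/(17 + E)) + 31 = 31 + E + (1 + E)/(17 + E))
sqrt(g(t) + 29079) = sqrt((528 + (36/203)**2 + 49*(36/203))/(17 + 36/203) + 29079) = sqrt((528 + 1296/41209 + 252/29)/(3487/203) + 29079) = sqrt((203/3487)*(22117740/41209) + 29079) = sqrt(22117740/707861 + 29079) = sqrt(20606007759/707861) = sqrt(14586189258293499)/707861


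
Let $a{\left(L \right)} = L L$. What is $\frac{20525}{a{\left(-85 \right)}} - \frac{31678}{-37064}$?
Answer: $\frac{19792243}{5355748} \approx 3.6955$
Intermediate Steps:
$a{\left(L \right)} = L^{2}$
$\frac{20525}{a{\left(-85 \right)}} - \frac{31678}{-37064} = \frac{20525}{\left(-85\right)^{2}} - \frac{31678}{-37064} = \frac{20525}{7225} - - \frac{15839}{18532} = 20525 \cdot \frac{1}{7225} + \frac{15839}{18532} = \frac{821}{289} + \frac{15839}{18532} = \frac{19792243}{5355748}$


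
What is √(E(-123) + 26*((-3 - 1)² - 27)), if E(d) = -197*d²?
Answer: I*√2980699 ≈ 1726.5*I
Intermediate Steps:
√(E(-123) + 26*((-3 - 1)² - 27)) = √(-197*(-123)² + 26*((-3 - 1)² - 27)) = √(-197*15129 + 26*((-4)² - 27)) = √(-2980413 + 26*(16 - 27)) = √(-2980413 + 26*(-11)) = √(-2980413 - 286) = √(-2980699) = I*√2980699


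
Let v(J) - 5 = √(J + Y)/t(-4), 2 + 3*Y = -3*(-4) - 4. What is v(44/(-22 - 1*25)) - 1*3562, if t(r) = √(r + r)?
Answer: -3557 - 5*I*√47/94 ≈ -3557.0 - 0.36466*I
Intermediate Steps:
t(r) = √2*√r (t(r) = √(2*r) = √2*√r)
Y = 2 (Y = -⅔ + (-3*(-4) - 4)/3 = -⅔ + (12 - 4)/3 = -⅔ + (⅓)*8 = -⅔ + 8/3 = 2)
v(J) = 5 - I*√2*√(2 + J)/4 (v(J) = 5 + √(J + 2)/((√2*√(-4))) = 5 + √(2 + J)/((√2*(2*I))) = 5 + √(2 + J)/((2*I*√2)) = 5 + √(2 + J)*(-I*√2/4) = 5 - I*√2*√(2 + J)/4)
v(44/(-22 - 1*25)) - 1*3562 = (5 - I*√2*√(2 + 44/(-22 - 1*25))/4) - 1*3562 = (5 - I*√2*√(2 + 44/(-22 - 25))/4) - 3562 = (5 - I*√2*√(2 + 44/(-47))/4) - 3562 = (5 - I*√2*√(2 + 44*(-1/47))/4) - 3562 = (5 - I*√2*√(2 - 44/47)/4) - 3562 = (5 - I*√2*√(50/47)/4) - 3562 = (5 - I*√2*5*√94/47/4) - 3562 = (5 - 5*I*√47/94) - 3562 = -3557 - 5*I*√47/94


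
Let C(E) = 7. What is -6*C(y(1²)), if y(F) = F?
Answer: -42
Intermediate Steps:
-6*C(y(1²)) = -6*7 = -42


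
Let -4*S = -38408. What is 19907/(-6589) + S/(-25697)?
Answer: -574817757/169317533 ≈ -3.3949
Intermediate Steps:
S = 9602 (S = -1/4*(-38408) = 9602)
19907/(-6589) + S/(-25697) = 19907/(-6589) + 9602/(-25697) = 19907*(-1/6589) + 9602*(-1/25697) = -19907/6589 - 9602/25697 = -574817757/169317533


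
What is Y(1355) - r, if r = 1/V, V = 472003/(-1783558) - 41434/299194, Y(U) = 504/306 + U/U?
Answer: 1339437559801/261217637987 ≈ 5.1277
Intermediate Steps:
Y(U) = 45/17 (Y(U) = 504*(1/306) + 1 = 28/17 + 1 = 45/17)
V = -15365743411/38116418018 (V = 472003*(-1/1783558) - 41434*1/299194 = -67429/254794 - 20717/149597 = -15365743411/38116418018 ≈ -0.40313)
r = -38116418018/15365743411 (r = 1/(-15365743411/38116418018) = -38116418018/15365743411 ≈ -2.4806)
Y(1355) - r = 45/17 - 1*(-38116418018/15365743411) = 45/17 + 38116418018/15365743411 = 1339437559801/261217637987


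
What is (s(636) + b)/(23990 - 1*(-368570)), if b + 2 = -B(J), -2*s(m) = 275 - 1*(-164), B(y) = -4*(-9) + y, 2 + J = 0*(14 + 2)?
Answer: -73/112160 ≈ -0.00065086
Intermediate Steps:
J = -2 (J = -2 + 0*(14 + 2) = -2 + 0*16 = -2 + 0 = -2)
B(y) = 36 + y
s(m) = -439/2 (s(m) = -(275 - 1*(-164))/2 = -(275 + 164)/2 = -1/2*439 = -439/2)
b = -36 (b = -2 - (36 - 2) = -2 - 1*34 = -2 - 34 = -36)
(s(636) + b)/(23990 - 1*(-368570)) = (-439/2 - 36)/(23990 - 1*(-368570)) = -511/(2*(23990 + 368570)) = -511/2/392560 = -511/2*1/392560 = -73/112160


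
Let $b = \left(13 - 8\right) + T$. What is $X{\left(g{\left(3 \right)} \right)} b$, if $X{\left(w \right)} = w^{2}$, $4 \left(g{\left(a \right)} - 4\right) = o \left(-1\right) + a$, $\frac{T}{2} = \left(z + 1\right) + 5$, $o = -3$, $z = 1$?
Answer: $\frac{2299}{4} \approx 574.75$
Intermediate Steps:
$T = 14$ ($T = 2 \left(\left(1 + 1\right) + 5\right) = 2 \left(2 + 5\right) = 2 \cdot 7 = 14$)
$g{\left(a \right)} = \frac{19}{4} + \frac{a}{4}$ ($g{\left(a \right)} = 4 + \frac{\left(-3\right) \left(-1\right) + a}{4} = 4 + \frac{3 + a}{4} = 4 + \left(\frac{3}{4} + \frac{a}{4}\right) = \frac{19}{4} + \frac{a}{4}$)
$b = 19$ ($b = \left(13 - 8\right) + 14 = 5 + 14 = 19$)
$X{\left(g{\left(3 \right)} \right)} b = \left(\frac{19}{4} + \frac{1}{4} \cdot 3\right)^{2} \cdot 19 = \left(\frac{19}{4} + \frac{3}{4}\right)^{2} \cdot 19 = \left(\frac{11}{2}\right)^{2} \cdot 19 = \frac{121}{4} \cdot 19 = \frac{2299}{4}$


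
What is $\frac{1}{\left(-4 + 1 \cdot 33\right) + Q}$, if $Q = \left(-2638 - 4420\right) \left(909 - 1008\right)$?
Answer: $\frac{1}{698771} \approx 1.4311 \cdot 10^{-6}$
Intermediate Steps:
$Q = 698742$ ($Q = \left(-7058\right) \left(-99\right) = 698742$)
$\frac{1}{\left(-4 + 1 \cdot 33\right) + Q} = \frac{1}{\left(-4 + 1 \cdot 33\right) + 698742} = \frac{1}{\left(-4 + 33\right) + 698742} = \frac{1}{29 + 698742} = \frac{1}{698771}$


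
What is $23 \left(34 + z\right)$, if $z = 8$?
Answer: $966$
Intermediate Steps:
$23 \left(34 + z\right) = 23 \left(34 + 8\right) = 23 \cdot 42 = 966$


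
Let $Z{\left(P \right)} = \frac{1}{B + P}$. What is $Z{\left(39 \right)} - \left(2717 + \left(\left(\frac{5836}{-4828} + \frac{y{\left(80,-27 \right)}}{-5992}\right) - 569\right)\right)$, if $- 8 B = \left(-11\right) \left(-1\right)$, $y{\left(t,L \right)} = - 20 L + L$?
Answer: $- \frac{667597410363}{310990792} \approx -2146.7$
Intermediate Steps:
$y{\left(t,L \right)} = - 19 L$
$B = - \frac{11}{8}$ ($B = - \frac{\left(-11\right) \left(-1\right)}{8} = \left(- \frac{1}{8}\right) 11 = - \frac{11}{8} \approx -1.375$)
$Z{\left(P \right)} = \frac{1}{- \frac{11}{8} + P}$
$Z{\left(39 \right)} - \left(2717 + \left(\left(\frac{5836}{-4828} + \frac{y{\left(80,-27 \right)}}{-5992}\right) - 569\right)\right) = \frac{8}{-11 + 8 \cdot 39} - \left(2717 - \left(\frac{688242}{1207} - \frac{\left(-19\right) \left(-27\right)}{-5992}\right)\right) = \frac{8}{-11 + 312} - \left(2717 + \left(\left(5836 \left(- \frac{1}{4828}\right) + 513 \left(- \frac{1}{5992}\right)\right) - 569\right)\right) = \frac{8}{301} - \left(2717 - \frac{4124565255}{7232344}\right) = \frac{8}{301} - \frac{15525713393}{7232344} = - \frac{667597410363}{310990792}$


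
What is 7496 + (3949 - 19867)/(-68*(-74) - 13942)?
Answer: 11134213/1485 ≈ 7497.8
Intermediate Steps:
7496 + (3949 - 19867)/(-68*(-74) - 13942) = 7496 - 15918/(5032 - 13942) = 7496 - 15918/(-8910) = 7496 - 15918*(-1/8910) = 7496 + 2653/1485 = 11134213/1485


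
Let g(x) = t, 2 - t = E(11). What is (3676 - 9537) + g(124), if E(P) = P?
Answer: -5870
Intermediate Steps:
t = -9 (t = 2 - 1*11 = 2 - 11 = -9)
g(x) = -9
(3676 - 9537) + g(124) = (3676 - 9537) - 9 = -5861 - 9 = -5870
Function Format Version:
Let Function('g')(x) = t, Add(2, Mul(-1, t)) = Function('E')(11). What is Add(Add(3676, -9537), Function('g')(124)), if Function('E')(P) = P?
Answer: -5870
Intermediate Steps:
t = -9 (t = Add(2, Mul(-1, 11)) = Add(2, -11) = -9)
Function('g')(x) = -9
Add(Add(3676, -9537), Function('g')(124)) = Add(Add(3676, -9537), -9) = Add(-5861, -9) = -5870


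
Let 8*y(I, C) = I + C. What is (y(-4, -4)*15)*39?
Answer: -585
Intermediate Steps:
y(I, C) = C/8 + I/8 (y(I, C) = (I + C)/8 = (C + I)/8 = C/8 + I/8)
(y(-4, -4)*15)*39 = (((⅛)*(-4) + (⅛)*(-4))*15)*39 = ((-½ - ½)*15)*39 = -1*15*39 = -15*39 = -585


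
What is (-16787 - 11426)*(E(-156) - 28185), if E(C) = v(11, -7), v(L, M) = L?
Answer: 794873062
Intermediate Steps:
E(C) = 11
(-16787 - 11426)*(E(-156) - 28185) = (-16787 - 11426)*(11 - 28185) = -28213*(-28174) = 794873062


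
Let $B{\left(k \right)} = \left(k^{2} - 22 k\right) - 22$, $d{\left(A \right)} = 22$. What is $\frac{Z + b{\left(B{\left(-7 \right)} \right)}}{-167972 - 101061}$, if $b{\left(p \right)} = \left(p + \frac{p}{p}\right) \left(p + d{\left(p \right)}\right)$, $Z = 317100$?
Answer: $- \frac{354046}{269033} \approx -1.316$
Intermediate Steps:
$B{\left(k \right)} = -22 + k^{2} - 22 k$
$b{\left(p \right)} = \left(1 + p\right) \left(22 + p\right)$ ($b{\left(p \right)} = \left(p + \frac{p}{p}\right) \left(p + 22\right) = \left(p + 1\right) \left(22 + p\right) = \left(1 + p\right) \left(22 + p\right)$)
$\frac{Z + b{\left(B{\left(-7 \right)} \right)}}{-167972 - 101061} = \frac{317100 + \left(22 + \left(-22 + \left(-7\right)^{2} - -154\right)^{2} + 23 \left(-22 + \left(-7\right)^{2} - -154\right)\right)}{-167972 - 101061} = \frac{317100 + \left(22 + \left(-22 + 49 + 154\right)^{2} + 23 \left(-22 + 49 + 154\right)\right)}{-269033} = \left(317100 + \left(22 + 181^{2} + 23 \cdot 181\right)\right) \left(- \frac{1}{269033}\right) = \left(317100 + \left(22 + 32761 + 4163\right)\right) \left(- \frac{1}{269033}\right) = \left(317100 + 36946\right) \left(- \frac{1}{269033}\right) = 354046 \left(- \frac{1}{269033}\right) = - \frac{354046}{269033}$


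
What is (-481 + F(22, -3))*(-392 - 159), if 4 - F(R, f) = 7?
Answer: 266684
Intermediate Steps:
F(R, f) = -3 (F(R, f) = 4 - 1*7 = 4 - 7 = -3)
(-481 + F(22, -3))*(-392 - 159) = (-481 - 3)*(-392 - 159) = -484*(-551) = 266684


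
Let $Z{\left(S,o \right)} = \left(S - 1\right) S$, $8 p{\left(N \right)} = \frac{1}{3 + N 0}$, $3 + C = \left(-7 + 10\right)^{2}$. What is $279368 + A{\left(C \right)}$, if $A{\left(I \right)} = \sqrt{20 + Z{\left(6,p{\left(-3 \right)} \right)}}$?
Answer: $279368 + 5 \sqrt{2} \approx 2.7938 \cdot 10^{5}$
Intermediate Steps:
$C = 6$ ($C = -3 + \left(-7 + 10\right)^{2} = -3 + 3^{2} = -3 + 9 = 6$)
$p{\left(N \right)} = \frac{1}{24}$ ($p{\left(N \right)} = \frac{1}{8 \left(3 + N 0\right)} = \frac{1}{8 \left(3 + 0\right)} = \frac{1}{8 \cdot 3} = \frac{1}{8} \cdot \frac{1}{3} = \frac{1}{24}$)
$Z{\left(S,o \right)} = S \left(-1 + S\right)$ ($Z{\left(S,o \right)} = \left(-1 + S\right) S = S \left(-1 + S\right)$)
$A{\left(I \right)} = 5 \sqrt{2}$ ($A{\left(I \right)} = \sqrt{20 + 6 \left(-1 + 6\right)} = \sqrt{20 + 6 \cdot 5} = \sqrt{20 + 30} = \sqrt{50} = 5 \sqrt{2}$)
$279368 + A{\left(C \right)} = 279368 + 5 \sqrt{2}$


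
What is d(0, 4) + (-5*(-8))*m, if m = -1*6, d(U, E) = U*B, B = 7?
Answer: -240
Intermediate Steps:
d(U, E) = 7*U (d(U, E) = U*7 = 7*U)
m = -6
d(0, 4) + (-5*(-8))*m = 7*0 - 5*(-8)*(-6) = 0 + 40*(-6) = 0 - 240 = -240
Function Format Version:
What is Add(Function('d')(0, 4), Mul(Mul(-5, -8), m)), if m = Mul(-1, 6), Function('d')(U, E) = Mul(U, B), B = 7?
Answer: -240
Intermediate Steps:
Function('d')(U, E) = Mul(7, U) (Function('d')(U, E) = Mul(U, 7) = Mul(7, U))
m = -6
Add(Function('d')(0, 4), Mul(Mul(-5, -8), m)) = Add(Mul(7, 0), Mul(Mul(-5, -8), -6)) = Add(0, Mul(40, -6)) = Add(0, -240) = -240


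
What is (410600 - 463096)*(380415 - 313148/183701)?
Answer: -3668541366056432/183701 ≈ -1.9970e+10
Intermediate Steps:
(410600 - 463096)*(380415 - 313148/183701) = -52496*(380415 - 313148*1/183701) = -52496*(380415 - 313148/183701) = -52496*69882302767/183701 = -3668541366056432/183701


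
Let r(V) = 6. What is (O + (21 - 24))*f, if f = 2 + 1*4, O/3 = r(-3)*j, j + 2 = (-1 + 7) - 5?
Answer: -126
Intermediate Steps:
j = -1 (j = -2 + ((-1 + 7) - 5) = -2 + (6 - 5) = -2 + 1 = -1)
O = -18 (O = 3*(6*(-1)) = 3*(-6) = -18)
f = 6 (f = 2 + 4 = 6)
(O + (21 - 24))*f = (-18 + (21 - 24))*6 = (-18 - 3)*6 = -21*6 = -126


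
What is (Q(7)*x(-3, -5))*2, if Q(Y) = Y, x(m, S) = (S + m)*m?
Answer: 336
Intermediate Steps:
x(m, S) = m*(S + m)
(Q(7)*x(-3, -5))*2 = (7*(-3*(-5 - 3)))*2 = (7*(-3*(-8)))*2 = (7*24)*2 = 168*2 = 336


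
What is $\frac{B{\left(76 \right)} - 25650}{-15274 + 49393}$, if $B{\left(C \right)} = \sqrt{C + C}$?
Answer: $- \frac{2850}{3791} + \frac{2 \sqrt{38}}{34119} \approx -0.75142$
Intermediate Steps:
$B{\left(C \right)} = \sqrt{2} \sqrt{C}$ ($B{\left(C \right)} = \sqrt{2 C} = \sqrt{2} \sqrt{C}$)
$\frac{B{\left(76 \right)} - 25650}{-15274 + 49393} = \frac{\sqrt{2} \sqrt{76} - 25650}{-15274 + 49393} = \frac{\sqrt{2} \cdot 2 \sqrt{19} - 25650}{34119} = \left(2 \sqrt{38} - 25650\right) \frac{1}{34119} = \left(-25650 + 2 \sqrt{38}\right) \frac{1}{34119} = - \frac{2850}{3791} + \frac{2 \sqrt{38}}{34119}$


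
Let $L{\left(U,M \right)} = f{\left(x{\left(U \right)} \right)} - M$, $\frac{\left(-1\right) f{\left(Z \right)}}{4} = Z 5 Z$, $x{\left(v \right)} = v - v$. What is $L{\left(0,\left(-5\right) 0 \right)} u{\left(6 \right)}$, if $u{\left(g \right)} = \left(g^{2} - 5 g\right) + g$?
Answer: $0$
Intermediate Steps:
$x{\left(v \right)} = 0$
$f{\left(Z \right)} = - 20 Z^{2}$ ($f{\left(Z \right)} = - 4 Z 5 Z = - 4 \cdot 5 Z Z = - 4 \cdot 5 Z^{2} = - 20 Z^{2}$)
$L{\left(U,M \right)} = - M$ ($L{\left(U,M \right)} = - 20 \cdot 0^{2} - M = \left(-20\right) 0 - M = 0 - M = - M$)
$u{\left(g \right)} = g^{2} - 4 g$
$L{\left(0,\left(-5\right) 0 \right)} u{\left(6 \right)} = - \left(-5\right) 0 \cdot 6 \left(-4 + 6\right) = \left(-1\right) 0 \cdot 6 \cdot 2 = 0 \cdot 12 = 0$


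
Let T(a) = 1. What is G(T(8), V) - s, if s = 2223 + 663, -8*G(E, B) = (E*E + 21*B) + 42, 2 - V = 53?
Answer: -5515/2 ≈ -2757.5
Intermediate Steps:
V = -51 (V = 2 - 1*53 = 2 - 53 = -51)
G(E, B) = -21/4 - 21*B/8 - E**2/8 (G(E, B) = -((E*E + 21*B) + 42)/8 = -((E**2 + 21*B) + 42)/8 = -(42 + E**2 + 21*B)/8 = -21/4 - 21*B/8 - E**2/8)
s = 2886
G(T(8), V) - s = (-21/4 - 21/8*(-51) - 1/8*1**2) - 1*2886 = (-21/4 + 1071/8 - 1/8*1) - 2886 = (-21/4 + 1071/8 - 1/8) - 2886 = 257/2 - 2886 = -5515/2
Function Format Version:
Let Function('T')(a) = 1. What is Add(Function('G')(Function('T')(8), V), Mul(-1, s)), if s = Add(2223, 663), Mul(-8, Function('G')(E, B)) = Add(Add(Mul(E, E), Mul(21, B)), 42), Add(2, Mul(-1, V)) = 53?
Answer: Rational(-5515, 2) ≈ -2757.5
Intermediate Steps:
V = -51 (V = Add(2, Mul(-1, 53)) = Add(2, -53) = -51)
Function('G')(E, B) = Add(Rational(-21, 4), Mul(Rational(-21, 8), B), Mul(Rational(-1, 8), Pow(E, 2))) (Function('G')(E, B) = Mul(Rational(-1, 8), Add(Add(Mul(E, E), Mul(21, B)), 42)) = Mul(Rational(-1, 8), Add(Add(Pow(E, 2), Mul(21, B)), 42)) = Mul(Rational(-1, 8), Add(42, Pow(E, 2), Mul(21, B))) = Add(Rational(-21, 4), Mul(Rational(-21, 8), B), Mul(Rational(-1, 8), Pow(E, 2))))
s = 2886
Add(Function('G')(Function('T')(8), V), Mul(-1, s)) = Add(Add(Rational(-21, 4), Mul(Rational(-21, 8), -51), Mul(Rational(-1, 8), Pow(1, 2))), Mul(-1, 2886)) = Add(Add(Rational(-21, 4), Rational(1071, 8), Mul(Rational(-1, 8), 1)), -2886) = Add(Add(Rational(-21, 4), Rational(1071, 8), Rational(-1, 8)), -2886) = Add(Rational(257, 2), -2886) = Rational(-5515, 2)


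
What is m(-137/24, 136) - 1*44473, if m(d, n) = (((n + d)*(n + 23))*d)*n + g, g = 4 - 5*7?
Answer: -387055595/24 ≈ -1.6127e+7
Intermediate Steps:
g = -31 (g = 4 - 35 = -31)
m(d, n) = -31 + d*n*(23 + n)*(d + n) (m(d, n) = (((n + d)*(n + 23))*d)*n - 31 = (((d + n)*(23 + n))*d)*n - 31 = (((23 + n)*(d + n))*d)*n - 31 = (d*(23 + n)*(d + n))*n - 31 = d*n*(23 + n)*(d + n) - 31 = -31 + d*n*(23 + n)*(d + n))
m(-137/24, 136) - 1*44473 = (-31 - 137/24*136³ + (-137/24)²*136² + 23*(-137/24)*136² + 23*136*(-137/24)²) - 1*44473 = (-31 - 137*1/24*2515456 + (-137*1/24)²*18496 + 23*(-137*1/24)*18496 + 23*136*(-137*1/24)²) - 44473 = (-31 - 137/24*2515456 + (-137/24)²*18496 + 23*(-137/24)*18496 + 23*136*(-137/24)²) - 44473 = (-31 - 43077184/3 + (18769/576)*18496 - 7285112/3 + 23*136*(18769/576)) - 44473 = (-31 - 43077184/3 + 5424241/9 - 7285112/3 + 7338679/72) - 44473 = -385988243/24 - 44473 = -387055595/24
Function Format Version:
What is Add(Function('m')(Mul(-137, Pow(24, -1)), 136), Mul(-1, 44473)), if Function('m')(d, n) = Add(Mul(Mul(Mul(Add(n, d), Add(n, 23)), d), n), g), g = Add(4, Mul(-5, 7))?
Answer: Rational(-387055595, 24) ≈ -1.6127e+7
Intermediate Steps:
g = -31 (g = Add(4, -35) = -31)
Function('m')(d, n) = Add(-31, Mul(d, n, Add(23, n), Add(d, n))) (Function('m')(d, n) = Add(Mul(Mul(Mul(Add(n, d), Add(n, 23)), d), n), -31) = Add(Mul(Mul(Mul(Add(d, n), Add(23, n)), d), n), -31) = Add(Mul(Mul(Mul(Add(23, n), Add(d, n)), d), n), -31) = Add(Mul(Mul(d, Add(23, n), Add(d, n)), n), -31) = Add(Mul(d, n, Add(23, n), Add(d, n)), -31) = Add(-31, Mul(d, n, Add(23, n), Add(d, n))))
Add(Function('m')(Mul(-137, Pow(24, -1)), 136), Mul(-1, 44473)) = Add(Add(-31, Mul(Mul(-137, Pow(24, -1)), Pow(136, 3)), Mul(Pow(Mul(-137, Pow(24, -1)), 2), Pow(136, 2)), Mul(23, Mul(-137, Pow(24, -1)), Pow(136, 2)), Mul(23, 136, Pow(Mul(-137, Pow(24, -1)), 2))), Mul(-1, 44473)) = Add(Add(-31, Mul(Mul(-137, Rational(1, 24)), 2515456), Mul(Pow(Mul(-137, Rational(1, 24)), 2), 18496), Mul(23, Mul(-137, Rational(1, 24)), 18496), Mul(23, 136, Pow(Mul(-137, Rational(1, 24)), 2))), -44473) = Add(Add(-31, Mul(Rational(-137, 24), 2515456), Mul(Pow(Rational(-137, 24), 2), 18496), Mul(23, Rational(-137, 24), 18496), Mul(23, 136, Pow(Rational(-137, 24), 2))), -44473) = Add(Add(-31, Rational(-43077184, 3), Mul(Rational(18769, 576), 18496), Rational(-7285112, 3), Mul(23, 136, Rational(18769, 576))), -44473) = Add(Add(-31, Rational(-43077184, 3), Rational(5424241, 9), Rational(-7285112, 3), Rational(7338679, 72)), -44473) = Add(Rational(-385988243, 24), -44473) = Rational(-387055595, 24)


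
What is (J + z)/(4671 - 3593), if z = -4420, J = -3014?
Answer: -531/77 ≈ -6.8961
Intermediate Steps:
(J + z)/(4671 - 3593) = (-3014 - 4420)/(4671 - 3593) = -7434/1078 = -7434*1/1078 = -531/77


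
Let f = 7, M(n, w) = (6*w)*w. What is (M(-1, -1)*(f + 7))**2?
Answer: 7056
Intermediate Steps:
M(n, w) = 6*w**2
(M(-1, -1)*(f + 7))**2 = ((6*(-1)**2)*(7 + 7))**2 = ((6*1)*14)**2 = (6*14)**2 = 84**2 = 7056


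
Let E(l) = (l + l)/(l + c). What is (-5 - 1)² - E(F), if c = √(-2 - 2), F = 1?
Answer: 178/5 + 4*I/5 ≈ 35.6 + 0.8*I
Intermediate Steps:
c = 2*I (c = √(-4) = 2*I ≈ 2.0*I)
E(l) = 2*l/(l + 2*I) (E(l) = (l + l)/(l + 2*I) = (2*l)/(l + 2*I) = 2*l/(l + 2*I))
(-5 - 1)² - E(F) = (-5 - 1)² - 2/(1 + 2*I) = (-6)² - 2*(1 - 2*I)/5 = 36 - 2*(1 - 2*I)/5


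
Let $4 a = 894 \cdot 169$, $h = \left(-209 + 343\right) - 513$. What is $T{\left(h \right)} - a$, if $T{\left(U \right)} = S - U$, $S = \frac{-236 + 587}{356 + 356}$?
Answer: $- \frac{26623109}{712} \approx -37392.0$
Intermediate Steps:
$S = \frac{351}{712} \approx 0.49298$
$h = -379$ ($h = 134 - 513 = -379$)
$a = \frac{75543}{2}$ ($a = \frac{894 \cdot 169}{4} = \frac{1}{4} \cdot 151086 = \frac{75543}{2} \approx 37772.0$)
$T{\left(U \right)} = \frac{351}{712} - U$
$T{\left(h \right)} - a = \left(\frac{351}{712} - -379\right) - \frac{75543}{2} = \left(\frac{351}{712} + 379\right) - \frac{75543}{2} = \frac{270199}{712} - \frac{75543}{2} = - \frac{26623109}{712}$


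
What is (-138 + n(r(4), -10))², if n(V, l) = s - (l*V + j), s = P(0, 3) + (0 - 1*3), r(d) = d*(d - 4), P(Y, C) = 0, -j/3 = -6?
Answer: 25281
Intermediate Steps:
j = 18 (j = -3*(-6) = 18)
r(d) = d*(-4 + d)
s = -3 (s = 0 + (0 - 1*3) = 0 + (0 - 3) = 0 - 3 = -3)
n(V, l) = -21 - V*l (n(V, l) = -3 - (l*V + 18) = -3 - (V*l + 18) = -3 - (18 + V*l) = -3 + (-18 - V*l) = -21 - V*l)
(-138 + n(r(4), -10))² = (-138 + (-21 - 1*4*(-4 + 4)*(-10)))² = (-138 + (-21 - 1*4*0*(-10)))² = (-138 + (-21 - 1*0*(-10)))² = (-138 + (-21 + 0))² = (-138 - 21)² = (-159)² = 25281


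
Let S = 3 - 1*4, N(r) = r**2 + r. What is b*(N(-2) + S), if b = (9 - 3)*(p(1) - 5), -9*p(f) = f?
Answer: -92/3 ≈ -30.667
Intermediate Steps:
p(f) = -f/9
N(r) = r + r**2
b = -92/3 (b = (9 - 3)*(-1/9*1 - 5) = 6*(-1/9 - 5) = 6*(-46/9) = -92/3 ≈ -30.667)
S = -1 (S = 3 - 4 = -1)
b*(N(-2) + S) = -92*(-2*(1 - 2) - 1)/3 = -92*(-2*(-1) - 1)/3 = -92*(2 - 1)/3 = -92/3*1 = -92/3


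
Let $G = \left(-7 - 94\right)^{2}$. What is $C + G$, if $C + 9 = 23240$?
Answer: $33432$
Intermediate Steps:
$C = 23231$ ($C = -9 + 23240 = 23231$)
$G = 10201$ ($G = \left(-101\right)^{2} = 10201$)
$C + G = 23231 + 10201 = 33432$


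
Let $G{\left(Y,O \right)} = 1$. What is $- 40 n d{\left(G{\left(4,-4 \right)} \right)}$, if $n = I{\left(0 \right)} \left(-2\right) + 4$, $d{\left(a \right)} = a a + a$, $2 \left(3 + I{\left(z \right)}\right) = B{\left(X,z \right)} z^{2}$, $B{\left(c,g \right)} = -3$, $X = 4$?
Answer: $-800$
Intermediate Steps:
$I{\left(z \right)} = -3 - \frac{3 z^{2}}{2}$ ($I{\left(z \right)} = -3 + \frac{\left(-3\right) z^{2}}{2} = -3 - \frac{3 z^{2}}{2}$)
$d{\left(a \right)} = a + a^{2}$ ($d{\left(a \right)} = a^{2} + a = a + a^{2}$)
$n = 10$ ($n = \left(-3 - \frac{3 \cdot 0^{2}}{2}\right) \left(-2\right) + 4 = \left(-3 - 0\right) \left(-2\right) + 4 = \left(-3 + 0\right) \left(-2\right) + 4 = \left(-3\right) \left(-2\right) + 4 = 6 + 4 = 10$)
$- 40 n d{\left(G{\left(4,-4 \right)} \right)} = \left(-40\right) 10 \cdot 1 \left(1 + 1\right) = - 400 \cdot 1 \cdot 2 = \left(-400\right) 2 = -800$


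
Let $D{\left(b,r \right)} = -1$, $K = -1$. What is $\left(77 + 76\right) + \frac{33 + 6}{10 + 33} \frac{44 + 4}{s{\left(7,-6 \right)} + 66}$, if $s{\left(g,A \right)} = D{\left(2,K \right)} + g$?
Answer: $\frac{6605}{43} \approx 153.6$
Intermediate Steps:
$s{\left(g,A \right)} = -1 + g$
$\left(77 + 76\right) + \frac{33 + 6}{10 + 33} \frac{44 + 4}{s{\left(7,-6 \right)} + 66} = \left(77 + 76\right) + \frac{33 + 6}{10 + 33} \frac{44 + 4}{\left(-1 + 7\right) + 66} = 153 + \frac{39}{43} \frac{48}{6 + 66} = 153 + 39 \cdot \frac{1}{43} \cdot \frac{48}{72} = 153 + \frac{39 \cdot 48 \cdot \frac{1}{72}}{43} = 153 + \frac{39}{43} \cdot \frac{2}{3} = 153 + \frac{26}{43} = \frac{6605}{43}$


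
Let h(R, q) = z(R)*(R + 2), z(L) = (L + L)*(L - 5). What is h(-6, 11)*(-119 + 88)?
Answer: 16368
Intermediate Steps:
z(L) = 2*L*(-5 + L) (z(L) = (2*L)*(-5 + L) = 2*L*(-5 + L))
h(R, q) = 2*R*(-5 + R)*(2 + R) (h(R, q) = (2*R*(-5 + R))*(R + 2) = (2*R*(-5 + R))*(2 + R) = 2*R*(-5 + R)*(2 + R))
h(-6, 11)*(-119 + 88) = (2*(-6)*(-5 - 6)*(2 - 6))*(-119 + 88) = (2*(-6)*(-11)*(-4))*(-31) = -528*(-31) = 16368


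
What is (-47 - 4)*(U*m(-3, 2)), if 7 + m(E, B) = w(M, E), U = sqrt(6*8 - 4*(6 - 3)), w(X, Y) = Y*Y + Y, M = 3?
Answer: 306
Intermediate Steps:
w(X, Y) = Y + Y**2 (w(X, Y) = Y**2 + Y = Y + Y**2)
U = 6 (U = sqrt(48 - 4*3) = sqrt(48 - 12) = sqrt(36) = 6)
m(E, B) = -7 + E*(1 + E)
(-47 - 4)*(U*m(-3, 2)) = (-47 - 4)*(6*(-7 - 3*(1 - 3))) = -306*(-7 - 3*(-2)) = -306*(-7 + 6) = -306*(-1) = -51*(-6) = 306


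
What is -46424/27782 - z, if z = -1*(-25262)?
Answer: -350937654/13891 ≈ -25264.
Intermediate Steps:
z = 25262
-46424/27782 - z = -46424/27782 - 1*25262 = -46424*1/27782 - 25262 = -23212/13891 - 25262 = -350937654/13891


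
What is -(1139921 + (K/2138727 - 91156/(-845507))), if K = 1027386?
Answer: -52854617122256297/46366888451 ≈ -1.1399e+6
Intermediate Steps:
-(1139921 + (K/2138727 - 91156/(-845507))) = -(1139921 + (1027386/2138727 - 91156/(-845507))) = -(1139921 + (1027386*(1/2138727) - 91156*(-1/845507))) = -(1139921 + (342462/712909 + 7012/65039)) = -(1139921 + 27272303926/46366888451) = -1*52854617122256297/46366888451 = -52854617122256297/46366888451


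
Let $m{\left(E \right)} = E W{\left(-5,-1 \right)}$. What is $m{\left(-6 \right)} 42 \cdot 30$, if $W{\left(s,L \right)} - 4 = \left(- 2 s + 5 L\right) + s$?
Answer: $-30240$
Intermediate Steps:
$W{\left(s,L \right)} = 4 - s + 5 L$ ($W{\left(s,L \right)} = 4 + \left(\left(- 2 s + 5 L\right) + s\right) = 4 + \left(- s + 5 L\right) = 4 - s + 5 L$)
$m{\left(E \right)} = 4 E$ ($m{\left(E \right)} = E \left(4 - -5 + 5 \left(-1\right)\right) = E \left(4 + 5 - 5\right) = E 4 = 4 E$)
$m{\left(-6 \right)} 42 \cdot 30 = 4 \left(-6\right) 42 \cdot 30 = \left(-24\right) 42 \cdot 30 = \left(-1008\right) 30 = -30240$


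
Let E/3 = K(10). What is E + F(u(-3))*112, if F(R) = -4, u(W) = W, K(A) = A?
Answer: -418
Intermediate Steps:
E = 30 (E = 3*10 = 30)
E + F(u(-3))*112 = 30 - 4*112 = 30 - 448 = -418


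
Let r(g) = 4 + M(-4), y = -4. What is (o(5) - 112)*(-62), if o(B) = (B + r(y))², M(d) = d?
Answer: 5394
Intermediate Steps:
r(g) = 0 (r(g) = 4 - 4 = 0)
o(B) = B² (o(B) = (B + 0)² = B²)
(o(5) - 112)*(-62) = (5² - 112)*(-62) = (25 - 112)*(-62) = -87*(-62) = 5394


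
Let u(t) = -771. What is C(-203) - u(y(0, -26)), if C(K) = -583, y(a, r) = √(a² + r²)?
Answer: 188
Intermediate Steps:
C(-203) - u(y(0, -26)) = -583 - 1*(-771) = -583 + 771 = 188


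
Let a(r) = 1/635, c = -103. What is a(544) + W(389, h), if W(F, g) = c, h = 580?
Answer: -65404/635 ≈ -103.00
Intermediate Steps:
W(F, g) = -103
a(r) = 1/635
a(544) + W(389, h) = 1/635 - 103 = -65404/635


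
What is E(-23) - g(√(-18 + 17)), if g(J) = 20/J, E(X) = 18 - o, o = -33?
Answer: 51 + 20*I ≈ 51.0 + 20.0*I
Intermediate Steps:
E(X) = 51 (E(X) = 18 - 1*(-33) = 18 + 33 = 51)
E(-23) - g(√(-18 + 17)) = 51 - 20/(√(-18 + 17)) = 51 - 20/(√(-1)) = 51 - 20/I = 51 - 20*(-I) = 51 - (-20)*I = 51 + 20*I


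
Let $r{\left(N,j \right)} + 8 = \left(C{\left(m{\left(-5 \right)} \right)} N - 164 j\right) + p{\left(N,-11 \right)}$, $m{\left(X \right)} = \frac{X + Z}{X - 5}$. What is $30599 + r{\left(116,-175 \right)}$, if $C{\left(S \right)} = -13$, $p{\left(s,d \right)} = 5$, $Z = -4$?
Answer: $57788$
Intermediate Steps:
$m{\left(X \right)} = \frac{-4 + X}{-5 + X}$ ($m{\left(X \right)} = \frac{X - 4}{X - 5} = \frac{-4 + X}{-5 + X}$)
$r{\left(N,j \right)} = -3 - 164 j - 13 N$ ($r{\left(N,j \right)} = -8 - \left(-5 + 13 N + 164 j\right) = -3 - 164 j - 13 N$)
$30599 + r{\left(116,-175 \right)} = 30599 - -27189 = 30599 + 27189 = 57788$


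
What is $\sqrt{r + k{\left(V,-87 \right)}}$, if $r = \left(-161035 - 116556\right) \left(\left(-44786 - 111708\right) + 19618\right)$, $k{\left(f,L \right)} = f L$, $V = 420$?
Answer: $2 \sqrt{9498877294} \approx 1.9492 \cdot 10^{5}$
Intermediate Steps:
$k{\left(f,L \right)} = L f$
$r = 37995545716$ ($r = - 277591 \left(\left(-44786 - 111708\right) + 19618\right) = - 277591 \left(-156494 + 19618\right) = \left(-277591\right) \left(-136876\right) = 37995545716$)
$\sqrt{r + k{\left(V,-87 \right)}} = \sqrt{37995545716 - 36540} = \sqrt{37995509176} = 2 \sqrt{9498877294}$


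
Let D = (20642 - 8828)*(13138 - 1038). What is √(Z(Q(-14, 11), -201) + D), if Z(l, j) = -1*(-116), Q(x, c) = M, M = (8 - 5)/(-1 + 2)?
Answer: 2*√35737379 ≈ 11956.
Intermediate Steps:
M = 3 (M = 3/1 = 3*1 = 3)
Q(x, c) = 3
Z(l, j) = 116
D = 142949400 (D = 11814*12100 = 142949400)
√(Z(Q(-14, 11), -201) + D) = √(116 + 142949400) = √142949516 = 2*√35737379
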